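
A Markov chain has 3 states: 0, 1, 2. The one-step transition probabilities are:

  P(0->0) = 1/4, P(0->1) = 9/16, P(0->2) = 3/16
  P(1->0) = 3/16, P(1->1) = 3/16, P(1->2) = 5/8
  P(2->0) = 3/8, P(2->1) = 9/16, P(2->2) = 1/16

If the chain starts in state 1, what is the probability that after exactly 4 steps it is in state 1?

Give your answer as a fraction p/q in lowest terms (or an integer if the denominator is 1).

Answer: 3447/8192

Derivation:
Computing P^4 by repeated multiplication:
P^1 =
  0: [1/4, 9/16, 3/16]
  1: [3/16, 3/16, 5/8]
  2: [3/8, 9/16, 1/16]
P^2 =
  0: [61/256, 45/128, 105/256]
  1: [81/256, 63/128, 49/256]
  2: [57/256, 45/128, 109/256]
P^3 =
  0: [143/512, 441/1024, 297/1024]
  1: [249/1024, 387/1024, 97/256]
  2: [9/32, 441/1024, 295/1024]
P^4 =
  0: [4249/16384, 3285/8192, 5565/16384]
  1: [4485/16384, 3447/8192, 5005/16384]
  2: [4245/16384, 3285/8192, 5569/16384]

(P^4)[1 -> 1] = 3447/8192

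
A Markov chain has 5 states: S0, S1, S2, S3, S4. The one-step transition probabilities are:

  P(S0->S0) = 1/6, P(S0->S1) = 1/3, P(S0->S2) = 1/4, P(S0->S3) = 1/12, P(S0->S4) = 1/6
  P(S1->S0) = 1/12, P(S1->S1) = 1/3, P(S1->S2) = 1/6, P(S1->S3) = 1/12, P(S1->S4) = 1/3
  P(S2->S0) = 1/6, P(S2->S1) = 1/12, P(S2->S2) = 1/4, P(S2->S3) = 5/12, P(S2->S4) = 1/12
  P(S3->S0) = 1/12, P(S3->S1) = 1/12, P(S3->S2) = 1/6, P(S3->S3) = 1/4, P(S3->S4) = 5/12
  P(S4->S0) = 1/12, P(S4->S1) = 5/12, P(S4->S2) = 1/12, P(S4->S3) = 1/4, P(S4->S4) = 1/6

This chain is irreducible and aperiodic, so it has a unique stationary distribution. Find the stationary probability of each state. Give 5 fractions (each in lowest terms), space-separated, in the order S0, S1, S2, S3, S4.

Answer: 1727/16254 4187/16254 2743/16254 505/2322 677/2709

Derivation:
The stationary distribution satisfies pi = pi * P, i.e.:
  pi_S0 = 1/6*pi_S0 + 1/12*pi_S1 + 1/6*pi_S2 + 1/12*pi_S3 + 1/12*pi_S4
  pi_S1 = 1/3*pi_S0 + 1/3*pi_S1 + 1/12*pi_S2 + 1/12*pi_S3 + 5/12*pi_S4
  pi_S2 = 1/4*pi_S0 + 1/6*pi_S1 + 1/4*pi_S2 + 1/6*pi_S3 + 1/12*pi_S4
  pi_S3 = 1/12*pi_S0 + 1/12*pi_S1 + 5/12*pi_S2 + 1/4*pi_S3 + 1/4*pi_S4
  pi_S4 = 1/6*pi_S0 + 1/3*pi_S1 + 1/12*pi_S2 + 5/12*pi_S3 + 1/6*pi_S4
with normalization: pi_S0 + pi_S1 + pi_S2 + pi_S3 + pi_S4 = 1.

Using the first 4 balance equations plus normalization, the linear system A*pi = b is:
  [-5/6, 1/12, 1/6, 1/12, 1/12] . pi = 0
  [1/3, -2/3, 1/12, 1/12, 5/12] . pi = 0
  [1/4, 1/6, -3/4, 1/6, 1/12] . pi = 0
  [1/12, 1/12, 5/12, -3/4, 1/4] . pi = 0
  [1, 1, 1, 1, 1] . pi = 1

Solving yields:
  pi_S0 = 1727/16254
  pi_S1 = 4187/16254
  pi_S2 = 2743/16254
  pi_S3 = 505/2322
  pi_S4 = 677/2709

Verification (pi * P):
  1727/16254*1/6 + 4187/16254*1/12 + 2743/16254*1/6 + 505/2322*1/12 + 677/2709*1/12 = 1727/16254 = pi_S0  (ok)
  1727/16254*1/3 + 4187/16254*1/3 + 2743/16254*1/12 + 505/2322*1/12 + 677/2709*5/12 = 4187/16254 = pi_S1  (ok)
  1727/16254*1/4 + 4187/16254*1/6 + 2743/16254*1/4 + 505/2322*1/6 + 677/2709*1/12 = 2743/16254 = pi_S2  (ok)
  1727/16254*1/12 + 4187/16254*1/12 + 2743/16254*5/12 + 505/2322*1/4 + 677/2709*1/4 = 505/2322 = pi_S3  (ok)
  1727/16254*1/6 + 4187/16254*1/3 + 2743/16254*1/12 + 505/2322*5/12 + 677/2709*1/6 = 677/2709 = pi_S4  (ok)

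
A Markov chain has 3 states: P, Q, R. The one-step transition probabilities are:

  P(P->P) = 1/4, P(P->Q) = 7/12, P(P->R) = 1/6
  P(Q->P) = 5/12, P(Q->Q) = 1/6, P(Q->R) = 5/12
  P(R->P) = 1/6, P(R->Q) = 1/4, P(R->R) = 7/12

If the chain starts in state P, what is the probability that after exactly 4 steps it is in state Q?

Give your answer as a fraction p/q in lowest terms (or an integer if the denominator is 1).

Computing P^4 by repeated multiplication:
P^1 =
  P: [1/4, 7/12, 1/6]
  Q: [5/12, 1/6, 5/12]
  R: [1/6, 1/4, 7/12]
P^2 =
  P: [1/3, 41/144, 55/144]
  Q: [35/144, 3/8, 55/144]
  R: [35/144, 41/144, 17/36]
P^3 =
  P: [17/64, 583/1728, 343/864]
  Q: [485/1728, 259/864, 725/1728]
  R: [223/864, 59/192, 751/1728]
P^4 =
  P: [59/216, 6437/20736, 8635/20736]
  Q: [5495/20736, 367/1152, 8635/20736]
  R: [5495/20736, 6437/20736, 2201/5184]

(P^4)[P -> Q] = 6437/20736

Answer: 6437/20736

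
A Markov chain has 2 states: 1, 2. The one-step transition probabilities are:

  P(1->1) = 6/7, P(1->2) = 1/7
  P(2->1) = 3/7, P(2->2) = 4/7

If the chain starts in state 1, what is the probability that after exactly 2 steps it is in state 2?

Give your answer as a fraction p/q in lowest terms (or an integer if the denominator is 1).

Answer: 10/49

Derivation:
Computing P^2 by repeated multiplication:
P^1 =
  1: [6/7, 1/7]
  2: [3/7, 4/7]
P^2 =
  1: [39/49, 10/49]
  2: [30/49, 19/49]

(P^2)[1 -> 2] = 10/49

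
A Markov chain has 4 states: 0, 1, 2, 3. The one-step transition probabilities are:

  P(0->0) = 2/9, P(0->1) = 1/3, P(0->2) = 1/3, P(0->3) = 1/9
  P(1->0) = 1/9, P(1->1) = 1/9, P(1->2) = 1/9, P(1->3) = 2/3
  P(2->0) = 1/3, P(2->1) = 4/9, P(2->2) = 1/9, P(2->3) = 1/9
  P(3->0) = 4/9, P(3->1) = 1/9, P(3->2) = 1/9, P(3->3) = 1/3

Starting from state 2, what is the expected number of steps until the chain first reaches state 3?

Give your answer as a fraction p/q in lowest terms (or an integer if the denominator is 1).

Let h_i = expected steps to first reach 3 from state i.
Boundary: h_3 = 0.
First-step equations for the other states:
  h_0 = 1 + 2/9*h_0 + 1/3*h_1 + 1/3*h_2 + 1/9*h_3
  h_1 = 1 + 1/9*h_0 + 1/9*h_1 + 1/9*h_2 + 2/3*h_3
  h_2 = 1 + 1/3*h_0 + 4/9*h_1 + 1/9*h_2 + 1/9*h_3

Substituting h_3 = 0 and rearranging gives the linear system (I - Q) h = 1:
  [7/9, -1/3, -1/3] . (h_0, h_1, h_2) = 1
  [-1/9, 8/9, -1/9] . (h_0, h_1, h_2) = 1
  [-1/3, -4/9, 8/9] . (h_0, h_1, h_2) = 1

Solving yields:
  h_0 = 369/101
  h_1 = 204/101
  h_2 = 354/101

Starting state is 2, so the expected hitting time is h_2 = 354/101.

Answer: 354/101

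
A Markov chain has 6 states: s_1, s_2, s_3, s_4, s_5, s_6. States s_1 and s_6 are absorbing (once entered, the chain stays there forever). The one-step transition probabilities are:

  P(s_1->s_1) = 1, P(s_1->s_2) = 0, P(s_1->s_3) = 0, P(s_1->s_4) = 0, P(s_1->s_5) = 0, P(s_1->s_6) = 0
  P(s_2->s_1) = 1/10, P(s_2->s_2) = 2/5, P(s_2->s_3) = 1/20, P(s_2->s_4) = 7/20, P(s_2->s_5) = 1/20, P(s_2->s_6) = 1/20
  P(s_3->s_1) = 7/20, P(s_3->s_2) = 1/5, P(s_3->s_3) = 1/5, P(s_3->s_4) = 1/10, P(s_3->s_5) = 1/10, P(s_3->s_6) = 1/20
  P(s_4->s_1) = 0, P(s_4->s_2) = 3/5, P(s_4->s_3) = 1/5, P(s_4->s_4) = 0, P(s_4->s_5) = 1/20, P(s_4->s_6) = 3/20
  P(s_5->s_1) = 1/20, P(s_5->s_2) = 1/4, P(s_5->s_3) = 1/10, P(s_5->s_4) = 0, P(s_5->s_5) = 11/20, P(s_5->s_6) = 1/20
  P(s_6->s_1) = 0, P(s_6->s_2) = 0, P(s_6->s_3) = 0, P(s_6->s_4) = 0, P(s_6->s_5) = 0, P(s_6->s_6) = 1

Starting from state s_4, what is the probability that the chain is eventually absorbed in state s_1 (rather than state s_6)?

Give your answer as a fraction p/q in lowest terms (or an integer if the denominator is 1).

Let a_i = P(absorbed in s_1 | start in state i).
Boundary conditions: a_s_1 = 1, a_s_6 = 0.
For each transient state i, a_i = sum_j P(i->j) * a_j:
  a_s_2 = 1/10*a_s_1 + 2/5*a_s_2 + 1/20*a_s_3 + 7/20*a_s_4 + 1/20*a_s_5 + 1/20*a_s_6
  a_s_3 = 7/20*a_s_1 + 1/5*a_s_2 + 1/5*a_s_3 + 1/10*a_s_4 + 1/10*a_s_5 + 1/20*a_s_6
  a_s_4 = 0*a_s_1 + 3/5*a_s_2 + 1/5*a_s_3 + 0*a_s_4 + 1/20*a_s_5 + 3/20*a_s_6
  a_s_5 = 1/20*a_s_1 + 1/4*a_s_2 + 1/10*a_s_3 + 0*a_s_4 + 11/20*a_s_5 + 1/20*a_s_6

Substituting a_s_1 = 1 and a_s_6 = 0, rearrange to (I - Q) a = r where r[i] = P(i -> s_1):
  [3/5, -1/20, -7/20, -1/20] . (a_s_2, a_s_3, a_s_4, a_s_5) = 1/10
  [-1/5, 4/5, -1/10, -1/10] . (a_s_2, a_s_3, a_s_4, a_s_5) = 7/20
  [-3/5, -1/5, 1, -1/20] . (a_s_2, a_s_3, a_s_4, a_s_5) = 0
  [-1/4, -1/10, 0, 9/20] . (a_s_2, a_s_3, a_s_4, a_s_5) = 1/20

Solving yields:
  a_s_2 = 1562/2685
  a_s_3 = 3881/5370
  a_s_4 = 8431/16110
  a_s_5 = 4792/8055

Starting state is s_4, so the absorption probability is a_s_4 = 8431/16110.

Answer: 8431/16110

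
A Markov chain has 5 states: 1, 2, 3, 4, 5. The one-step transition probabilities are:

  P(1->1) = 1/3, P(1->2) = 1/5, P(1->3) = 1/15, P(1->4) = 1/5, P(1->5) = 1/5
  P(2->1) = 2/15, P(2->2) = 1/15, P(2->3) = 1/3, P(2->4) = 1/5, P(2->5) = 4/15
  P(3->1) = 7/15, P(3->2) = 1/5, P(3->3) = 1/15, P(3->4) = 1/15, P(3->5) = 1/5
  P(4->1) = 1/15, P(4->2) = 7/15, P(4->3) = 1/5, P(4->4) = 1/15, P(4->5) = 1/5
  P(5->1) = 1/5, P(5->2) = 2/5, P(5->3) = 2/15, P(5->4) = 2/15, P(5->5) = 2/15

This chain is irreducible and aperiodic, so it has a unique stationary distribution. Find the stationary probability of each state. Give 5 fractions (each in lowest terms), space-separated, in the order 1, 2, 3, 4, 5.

The stationary distribution satisfies pi = pi * P, i.e.:
  pi_1 = 1/3*pi_1 + 2/15*pi_2 + 7/15*pi_3 + 1/15*pi_4 + 1/5*pi_5
  pi_2 = 1/5*pi_1 + 1/15*pi_2 + 1/5*pi_3 + 7/15*pi_4 + 2/5*pi_5
  pi_3 = 1/15*pi_1 + 1/3*pi_2 + 1/15*pi_3 + 1/5*pi_4 + 2/15*pi_5
  pi_4 = 1/5*pi_1 + 1/5*pi_2 + 1/15*pi_3 + 1/15*pi_4 + 2/15*pi_5
  pi_5 = 1/5*pi_1 + 4/15*pi_2 + 1/5*pi_3 + 1/5*pi_4 + 2/15*pi_5
with normalization: pi_1 + pi_2 + pi_3 + pi_4 + pi_5 = 1.

Using the first 4 balance equations plus normalization, the linear system A*pi = b is:
  [-2/3, 2/15, 7/15, 1/15, 1/5] . pi = 0
  [1/5, -14/15, 1/5, 7/15, 2/5] . pi = 0
  [1/15, 1/3, -14/15, 1/5, 2/15] . pi = 0
  [1/5, 1/5, 1/15, -14/15, 2/15] . pi = 0
  [1, 1, 1, 1, 1] . pi = 1

Solving yields:
  pi_1 = 5628/23417
  pi_2 = 17311/70251
  pi_3 = 11609/70251
  pi_4 = 10193/70251
  pi_5 = 14254/70251

Verification (pi * P):
  5628/23417*1/3 + 17311/70251*2/15 + 11609/70251*7/15 + 10193/70251*1/15 + 14254/70251*1/5 = 5628/23417 = pi_1  (ok)
  5628/23417*1/5 + 17311/70251*1/15 + 11609/70251*1/5 + 10193/70251*7/15 + 14254/70251*2/5 = 17311/70251 = pi_2  (ok)
  5628/23417*1/15 + 17311/70251*1/3 + 11609/70251*1/15 + 10193/70251*1/5 + 14254/70251*2/15 = 11609/70251 = pi_3  (ok)
  5628/23417*1/5 + 17311/70251*1/5 + 11609/70251*1/15 + 10193/70251*1/15 + 14254/70251*2/15 = 10193/70251 = pi_4  (ok)
  5628/23417*1/5 + 17311/70251*4/15 + 11609/70251*1/5 + 10193/70251*1/5 + 14254/70251*2/15 = 14254/70251 = pi_5  (ok)

Answer: 5628/23417 17311/70251 11609/70251 10193/70251 14254/70251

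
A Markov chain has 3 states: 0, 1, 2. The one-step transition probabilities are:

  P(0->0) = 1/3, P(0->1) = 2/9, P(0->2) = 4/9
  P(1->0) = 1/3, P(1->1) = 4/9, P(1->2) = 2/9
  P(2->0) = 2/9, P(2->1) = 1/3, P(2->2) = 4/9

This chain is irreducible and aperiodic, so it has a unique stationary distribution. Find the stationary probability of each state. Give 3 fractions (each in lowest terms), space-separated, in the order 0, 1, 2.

Answer: 19/65 22/65 24/65

Derivation:
The stationary distribution satisfies pi = pi * P, i.e.:
  pi_0 = 1/3*pi_0 + 1/3*pi_1 + 2/9*pi_2
  pi_1 = 2/9*pi_0 + 4/9*pi_1 + 1/3*pi_2
  pi_2 = 4/9*pi_0 + 2/9*pi_1 + 4/9*pi_2
with normalization: pi_0 + pi_1 + pi_2 = 1.

Using the first 2 balance equations plus normalization, the linear system A*pi = b is:
  [-2/3, 1/3, 2/9] . pi = 0
  [2/9, -5/9, 1/3] . pi = 0
  [1, 1, 1] . pi = 1

Solving yields:
  pi_0 = 19/65
  pi_1 = 22/65
  pi_2 = 24/65

Verification (pi * P):
  19/65*1/3 + 22/65*1/3 + 24/65*2/9 = 19/65 = pi_0  (ok)
  19/65*2/9 + 22/65*4/9 + 24/65*1/3 = 22/65 = pi_1  (ok)
  19/65*4/9 + 22/65*2/9 + 24/65*4/9 = 24/65 = pi_2  (ok)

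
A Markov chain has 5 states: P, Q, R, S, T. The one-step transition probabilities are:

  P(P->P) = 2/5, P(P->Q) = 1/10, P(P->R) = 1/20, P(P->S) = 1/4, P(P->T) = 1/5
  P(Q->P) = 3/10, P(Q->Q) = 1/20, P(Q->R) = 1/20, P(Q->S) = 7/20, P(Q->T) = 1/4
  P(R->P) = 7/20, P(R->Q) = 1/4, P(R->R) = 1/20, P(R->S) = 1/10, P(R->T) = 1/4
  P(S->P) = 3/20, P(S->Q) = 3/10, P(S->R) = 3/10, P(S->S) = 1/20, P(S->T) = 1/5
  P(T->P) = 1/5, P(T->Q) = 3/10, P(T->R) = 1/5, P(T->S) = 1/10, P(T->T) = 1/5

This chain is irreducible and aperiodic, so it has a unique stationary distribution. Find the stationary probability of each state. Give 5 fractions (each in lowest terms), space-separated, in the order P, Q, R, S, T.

The stationary distribution satisfies pi = pi * P, i.e.:
  pi_P = 2/5*pi_P + 3/10*pi_Q + 7/20*pi_R + 3/20*pi_S + 1/5*pi_T
  pi_Q = 1/10*pi_P + 1/20*pi_Q + 1/4*pi_R + 3/10*pi_S + 3/10*pi_T
  pi_R = 1/20*pi_P + 1/20*pi_Q + 1/20*pi_R + 3/10*pi_S + 1/5*pi_T
  pi_S = 1/4*pi_P + 7/20*pi_Q + 1/10*pi_R + 1/20*pi_S + 1/10*pi_T
  pi_T = 1/5*pi_P + 1/4*pi_Q + 1/4*pi_R + 1/5*pi_S + 1/5*pi_T
with normalization: pi_P + pi_Q + pi_R + pi_S + pi_T = 1.

Using the first 4 balance equations plus normalization, the linear system A*pi = b is:
  [-3/5, 3/10, 7/20, 3/20, 1/5] . pi = 0
  [1/10, -19/20, 1/4, 3/10, 3/10] . pi = 0
  [1/20, 1/20, -19/20, 3/10, 1/5] . pi = 0
  [1/4, 7/20, 1/10, -19/20, 1/10] . pi = 0
  [1, 1, 1, 1, 1] . pi = 1

Solving yields:
  pi_P = 685/2393
  pi_Q = 905/4786
  pi_R = 611/4786
  pi_S = 867/4786
  pi_T = 1033/4786

Verification (pi * P):
  685/2393*2/5 + 905/4786*3/10 + 611/4786*7/20 + 867/4786*3/20 + 1033/4786*1/5 = 685/2393 = pi_P  (ok)
  685/2393*1/10 + 905/4786*1/20 + 611/4786*1/4 + 867/4786*3/10 + 1033/4786*3/10 = 905/4786 = pi_Q  (ok)
  685/2393*1/20 + 905/4786*1/20 + 611/4786*1/20 + 867/4786*3/10 + 1033/4786*1/5 = 611/4786 = pi_R  (ok)
  685/2393*1/4 + 905/4786*7/20 + 611/4786*1/10 + 867/4786*1/20 + 1033/4786*1/10 = 867/4786 = pi_S  (ok)
  685/2393*1/5 + 905/4786*1/4 + 611/4786*1/4 + 867/4786*1/5 + 1033/4786*1/5 = 1033/4786 = pi_T  (ok)

Answer: 685/2393 905/4786 611/4786 867/4786 1033/4786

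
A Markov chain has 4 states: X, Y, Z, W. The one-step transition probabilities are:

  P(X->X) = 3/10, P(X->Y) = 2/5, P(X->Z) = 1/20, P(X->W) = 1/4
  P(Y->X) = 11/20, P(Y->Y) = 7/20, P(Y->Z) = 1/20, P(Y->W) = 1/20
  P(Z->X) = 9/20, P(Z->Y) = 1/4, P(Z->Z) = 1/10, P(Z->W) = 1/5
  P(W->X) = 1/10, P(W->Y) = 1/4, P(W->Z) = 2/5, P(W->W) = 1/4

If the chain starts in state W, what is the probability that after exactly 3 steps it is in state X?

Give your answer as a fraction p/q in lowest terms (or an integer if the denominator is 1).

Answer: 2881/8000

Derivation:
Computing P^3 by repeated multiplication:
P^1 =
  X: [3/10, 2/5, 1/20, 1/4]
  Y: [11/20, 7/20, 1/20, 1/20]
  Z: [9/20, 1/4, 1/10, 1/5]
  W: [1/10, 1/4, 2/5, 1/4]
P^2 =
  X: [143/400, 67/200, 7/50, 67/400]
  Y: [77/200, 147/400, 7/100, 71/400]
  Z: [27/80, 137/400, 1/8, 39/200]
  W: [149/400, 29/100, 63/400, 9/50]
P^3 =
  X: [297/800, 2697/8000, 37/320, 22/125]
  Y: [587/1600, 689/2000, 37/320, 173/1000]
  Z: [2923/8000, 2679/8000, 249/2000, 701/4000]
  W: [2881/8000, 2679/8000, 967/8000, 1473/8000]

(P^3)[W -> X] = 2881/8000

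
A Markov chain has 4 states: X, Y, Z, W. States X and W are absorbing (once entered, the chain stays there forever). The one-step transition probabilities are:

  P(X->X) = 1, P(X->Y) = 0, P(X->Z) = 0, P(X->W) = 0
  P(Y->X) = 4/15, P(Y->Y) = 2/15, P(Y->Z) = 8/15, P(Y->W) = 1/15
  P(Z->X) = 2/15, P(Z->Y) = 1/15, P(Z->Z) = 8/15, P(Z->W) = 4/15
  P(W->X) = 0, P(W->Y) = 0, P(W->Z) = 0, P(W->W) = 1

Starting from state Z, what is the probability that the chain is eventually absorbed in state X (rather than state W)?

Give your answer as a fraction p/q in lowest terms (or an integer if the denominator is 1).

Answer: 30/83

Derivation:
Let a_i = P(absorbed in X | start in state i).
Boundary conditions: a_X = 1, a_W = 0.
For each transient state i, a_i = sum_j P(i->j) * a_j:
  a_Y = 4/15*a_X + 2/15*a_Y + 8/15*a_Z + 1/15*a_W
  a_Z = 2/15*a_X + 1/15*a_Y + 8/15*a_Z + 4/15*a_W

Substituting a_X = 1 and a_W = 0, rearrange to (I - Q) a = r where r[i] = P(i -> X):
  [13/15, -8/15] . (a_Y, a_Z) = 4/15
  [-1/15, 7/15] . (a_Y, a_Z) = 2/15

Solving yields:
  a_Y = 44/83
  a_Z = 30/83

Starting state is Z, so the absorption probability is a_Z = 30/83.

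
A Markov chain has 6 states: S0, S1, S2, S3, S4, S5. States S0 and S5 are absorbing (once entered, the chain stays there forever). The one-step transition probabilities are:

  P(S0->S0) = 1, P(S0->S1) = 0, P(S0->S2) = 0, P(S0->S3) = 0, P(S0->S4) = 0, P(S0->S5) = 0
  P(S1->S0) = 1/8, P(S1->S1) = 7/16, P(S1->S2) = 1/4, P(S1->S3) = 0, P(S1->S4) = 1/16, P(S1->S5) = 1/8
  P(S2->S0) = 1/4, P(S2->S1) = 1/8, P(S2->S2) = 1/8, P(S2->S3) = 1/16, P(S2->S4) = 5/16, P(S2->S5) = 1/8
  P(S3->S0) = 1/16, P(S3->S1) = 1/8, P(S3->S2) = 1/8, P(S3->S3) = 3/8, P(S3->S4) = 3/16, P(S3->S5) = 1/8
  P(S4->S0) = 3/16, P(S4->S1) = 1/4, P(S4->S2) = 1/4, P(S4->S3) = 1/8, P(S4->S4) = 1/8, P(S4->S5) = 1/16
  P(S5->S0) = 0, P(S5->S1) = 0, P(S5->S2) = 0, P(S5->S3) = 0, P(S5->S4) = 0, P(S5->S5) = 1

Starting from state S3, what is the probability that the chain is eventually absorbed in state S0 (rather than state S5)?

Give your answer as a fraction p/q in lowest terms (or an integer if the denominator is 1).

Answer: 1559/2932

Derivation:
Let a_i = P(absorbed in S0 | start in state i).
Boundary conditions: a_S0 = 1, a_S5 = 0.
For each transient state i, a_i = sum_j P(i->j) * a_j:
  a_S1 = 1/8*a_S0 + 7/16*a_S1 + 1/4*a_S2 + 0*a_S3 + 1/16*a_S4 + 1/8*a_S5
  a_S2 = 1/4*a_S0 + 1/8*a_S1 + 1/8*a_S2 + 1/16*a_S3 + 5/16*a_S4 + 1/8*a_S5
  a_S3 = 1/16*a_S0 + 1/8*a_S1 + 1/8*a_S2 + 3/8*a_S3 + 3/16*a_S4 + 1/8*a_S5
  a_S4 = 3/16*a_S0 + 1/4*a_S1 + 1/4*a_S2 + 1/8*a_S3 + 1/8*a_S4 + 1/16*a_S5

Substituting a_S0 = 1 and a_S5 = 0, rearrange to (I - Q) a = r where r[i] = P(i -> S0):
  [9/16, -1/4, 0, -1/16] . (a_S1, a_S2, a_S3, a_S4) = 1/8
  [-1/8, 7/8, -1/16, -5/16] . (a_S1, a_S2, a_S3, a_S4) = 1/4
  [-1/8, -1/8, 5/8, -3/16] . (a_S1, a_S2, a_S3, a_S4) = 1/16
  [-1/4, -1/4, -1/8, 7/8] . (a_S1, a_S2, a_S3, a_S4) = 3/16

Solving yields:
  a_S1 = 3365/5864
  a_S2 = 7417/11728
  a_S3 = 1559/2932
  a_S4 = 3723/5864

Starting state is S3, so the absorption probability is a_S3 = 1559/2932.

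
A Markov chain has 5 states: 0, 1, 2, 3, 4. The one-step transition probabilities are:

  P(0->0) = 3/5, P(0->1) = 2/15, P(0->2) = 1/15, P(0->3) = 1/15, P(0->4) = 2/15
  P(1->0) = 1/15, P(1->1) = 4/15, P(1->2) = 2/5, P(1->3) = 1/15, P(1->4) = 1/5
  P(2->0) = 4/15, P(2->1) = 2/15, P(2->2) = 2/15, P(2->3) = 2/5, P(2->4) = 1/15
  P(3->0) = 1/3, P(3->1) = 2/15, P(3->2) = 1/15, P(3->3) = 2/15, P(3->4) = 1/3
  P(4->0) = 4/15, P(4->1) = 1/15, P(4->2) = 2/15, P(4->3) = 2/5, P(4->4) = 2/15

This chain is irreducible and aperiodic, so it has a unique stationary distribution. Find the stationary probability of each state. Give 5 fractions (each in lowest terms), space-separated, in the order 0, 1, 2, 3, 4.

The stationary distribution satisfies pi = pi * P, i.e.:
  pi_0 = 3/5*pi_0 + 1/15*pi_1 + 4/15*pi_2 + 1/3*pi_3 + 4/15*pi_4
  pi_1 = 2/15*pi_0 + 4/15*pi_1 + 2/15*pi_2 + 2/15*pi_3 + 1/15*pi_4
  pi_2 = 1/15*pi_0 + 2/5*pi_1 + 2/15*pi_2 + 1/15*pi_3 + 2/15*pi_4
  pi_3 = 1/15*pi_0 + 1/15*pi_1 + 2/5*pi_2 + 2/15*pi_3 + 2/5*pi_4
  pi_4 = 2/15*pi_0 + 1/5*pi_1 + 1/15*pi_2 + 1/3*pi_3 + 2/15*pi_4
with normalization: pi_0 + pi_1 + pi_2 + pi_3 + pi_4 = 1.

Using the first 4 balance equations plus normalization, the linear system A*pi = b is:
  [-2/5, 1/15, 4/15, 1/3, 4/15] . pi = 0
  [2/15, -11/15, 2/15, 2/15, 1/15] . pi = 0
  [1/15, 2/5, -13/15, 1/15, 2/15] . pi = 0
  [1/15, 1/15, 2/5, -13/15, 2/5] . pi = 0
  [1, 1, 1, 1, 1] . pi = 1

Solving yields:
  pi_0 = 6703/17839
  pi_1 = 5023/35678
  pi_2 = 4775/35678
  pi_3 = 6417/35678
  pi_4 = 6057/35678

Verification (pi * P):
  6703/17839*3/5 + 5023/35678*1/15 + 4775/35678*4/15 + 6417/35678*1/3 + 6057/35678*4/15 = 6703/17839 = pi_0  (ok)
  6703/17839*2/15 + 5023/35678*4/15 + 4775/35678*2/15 + 6417/35678*2/15 + 6057/35678*1/15 = 5023/35678 = pi_1  (ok)
  6703/17839*1/15 + 5023/35678*2/5 + 4775/35678*2/15 + 6417/35678*1/15 + 6057/35678*2/15 = 4775/35678 = pi_2  (ok)
  6703/17839*1/15 + 5023/35678*1/15 + 4775/35678*2/5 + 6417/35678*2/15 + 6057/35678*2/5 = 6417/35678 = pi_3  (ok)
  6703/17839*2/15 + 5023/35678*1/5 + 4775/35678*1/15 + 6417/35678*1/3 + 6057/35678*2/15 = 6057/35678 = pi_4  (ok)

Answer: 6703/17839 5023/35678 4775/35678 6417/35678 6057/35678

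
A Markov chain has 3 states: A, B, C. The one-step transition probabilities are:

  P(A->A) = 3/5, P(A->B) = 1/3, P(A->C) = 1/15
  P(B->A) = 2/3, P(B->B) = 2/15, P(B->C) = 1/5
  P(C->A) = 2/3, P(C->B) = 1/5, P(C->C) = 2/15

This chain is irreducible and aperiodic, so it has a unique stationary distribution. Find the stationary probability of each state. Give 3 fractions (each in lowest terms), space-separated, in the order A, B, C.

Answer: 5/8 17/64 7/64

Derivation:
The stationary distribution satisfies pi = pi * P, i.e.:
  pi_A = 3/5*pi_A + 2/3*pi_B + 2/3*pi_C
  pi_B = 1/3*pi_A + 2/15*pi_B + 1/5*pi_C
  pi_C = 1/15*pi_A + 1/5*pi_B + 2/15*pi_C
with normalization: pi_A + pi_B + pi_C = 1.

Using the first 2 balance equations plus normalization, the linear system A*pi = b is:
  [-2/5, 2/3, 2/3] . pi = 0
  [1/3, -13/15, 1/5] . pi = 0
  [1, 1, 1] . pi = 1

Solving yields:
  pi_A = 5/8
  pi_B = 17/64
  pi_C = 7/64

Verification (pi * P):
  5/8*3/5 + 17/64*2/3 + 7/64*2/3 = 5/8 = pi_A  (ok)
  5/8*1/3 + 17/64*2/15 + 7/64*1/5 = 17/64 = pi_B  (ok)
  5/8*1/15 + 17/64*1/5 + 7/64*2/15 = 7/64 = pi_C  (ok)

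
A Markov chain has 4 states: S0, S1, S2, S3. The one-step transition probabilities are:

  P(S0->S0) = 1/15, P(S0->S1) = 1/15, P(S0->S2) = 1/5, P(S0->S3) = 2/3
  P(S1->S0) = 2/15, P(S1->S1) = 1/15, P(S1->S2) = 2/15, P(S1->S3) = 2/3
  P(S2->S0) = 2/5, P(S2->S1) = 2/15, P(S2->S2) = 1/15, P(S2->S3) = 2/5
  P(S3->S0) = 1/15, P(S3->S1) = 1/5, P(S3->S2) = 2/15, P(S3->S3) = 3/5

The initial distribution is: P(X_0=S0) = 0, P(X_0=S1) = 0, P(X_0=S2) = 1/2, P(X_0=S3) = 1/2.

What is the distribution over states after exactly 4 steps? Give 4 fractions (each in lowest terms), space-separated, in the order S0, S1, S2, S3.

Answer: 136/1125 7789/50625 13447/101250 1333/2250

Derivation:
Propagating the distribution step by step (d_{t+1} = d_t * P):
d_0 = (S0=0, S1=0, S2=1/2, S3=1/2)
  d_1[S0] = 0*1/15 + 0*2/15 + 1/2*2/5 + 1/2*1/15 = 7/30
  d_1[S1] = 0*1/15 + 0*1/15 + 1/2*2/15 + 1/2*1/5 = 1/6
  d_1[S2] = 0*1/5 + 0*2/15 + 1/2*1/15 + 1/2*2/15 = 1/10
  d_1[S3] = 0*2/3 + 0*2/3 + 1/2*2/5 + 1/2*3/5 = 1/2
d_1 = (S0=7/30, S1=1/6, S2=1/10, S3=1/2)
  d_2[S0] = 7/30*1/15 + 1/6*2/15 + 1/10*2/5 + 1/2*1/15 = 1/9
  d_2[S1] = 7/30*1/15 + 1/6*1/15 + 1/10*2/15 + 1/2*1/5 = 7/50
  d_2[S2] = 7/30*1/5 + 1/6*2/15 + 1/10*1/15 + 1/2*2/15 = 32/225
  d_2[S3] = 7/30*2/3 + 1/6*2/3 + 1/10*2/5 + 1/2*3/5 = 91/150
d_2 = (S0=1/9, S1=7/50, S2=32/225, S3=91/150)
  d_3[S0] = 1/9*1/15 + 7/50*2/15 + 32/225*2/5 + 91/150*1/15 = 833/6750
  d_3[S1] = 1/9*1/15 + 7/50*1/15 + 32/225*2/15 + 91/150*1/5 = 106/675
  d_3[S2] = 1/9*1/5 + 7/50*2/15 + 32/225*1/15 + 91/150*2/15 = 443/3375
  d_3[S3] = 1/9*2/3 + 7/50*2/3 + 32/225*2/5 + 91/150*3/5 = 3971/6750
d_3 = (S0=833/6750, S1=106/675, S2=443/3375, S3=3971/6750)
  d_4[S0] = 833/6750*1/15 + 106/675*2/15 + 443/3375*2/5 + 3971/6750*1/15 = 136/1125
  d_4[S1] = 833/6750*1/15 + 106/675*1/15 + 443/3375*2/15 + 3971/6750*1/5 = 7789/50625
  d_4[S2] = 833/6750*1/5 + 106/675*2/15 + 443/3375*1/15 + 3971/6750*2/15 = 13447/101250
  d_4[S3] = 833/6750*2/3 + 106/675*2/3 + 443/3375*2/5 + 3971/6750*3/5 = 1333/2250
d_4 = (S0=136/1125, S1=7789/50625, S2=13447/101250, S3=1333/2250)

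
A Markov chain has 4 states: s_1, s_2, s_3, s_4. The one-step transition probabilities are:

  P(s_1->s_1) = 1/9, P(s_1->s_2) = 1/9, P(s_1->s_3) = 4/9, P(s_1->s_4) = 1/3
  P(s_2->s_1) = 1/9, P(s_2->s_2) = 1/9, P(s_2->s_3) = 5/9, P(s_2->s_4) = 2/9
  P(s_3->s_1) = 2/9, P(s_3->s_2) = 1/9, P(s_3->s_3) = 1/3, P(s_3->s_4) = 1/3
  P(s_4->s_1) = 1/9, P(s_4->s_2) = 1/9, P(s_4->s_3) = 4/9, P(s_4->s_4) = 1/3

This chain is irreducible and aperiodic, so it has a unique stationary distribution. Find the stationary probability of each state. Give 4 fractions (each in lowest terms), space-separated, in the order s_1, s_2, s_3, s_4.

Answer: 127/810 1/9 37/90 26/81

Derivation:
The stationary distribution satisfies pi = pi * P, i.e.:
  pi_s_1 = 1/9*pi_s_1 + 1/9*pi_s_2 + 2/9*pi_s_3 + 1/9*pi_s_4
  pi_s_2 = 1/9*pi_s_1 + 1/9*pi_s_2 + 1/9*pi_s_3 + 1/9*pi_s_4
  pi_s_3 = 4/9*pi_s_1 + 5/9*pi_s_2 + 1/3*pi_s_3 + 4/9*pi_s_4
  pi_s_4 = 1/3*pi_s_1 + 2/9*pi_s_2 + 1/3*pi_s_3 + 1/3*pi_s_4
with normalization: pi_s_1 + pi_s_2 + pi_s_3 + pi_s_4 = 1.

Using the first 3 balance equations plus normalization, the linear system A*pi = b is:
  [-8/9, 1/9, 2/9, 1/9] . pi = 0
  [1/9, -8/9, 1/9, 1/9] . pi = 0
  [4/9, 5/9, -2/3, 4/9] . pi = 0
  [1, 1, 1, 1] . pi = 1

Solving yields:
  pi_s_1 = 127/810
  pi_s_2 = 1/9
  pi_s_3 = 37/90
  pi_s_4 = 26/81

Verification (pi * P):
  127/810*1/9 + 1/9*1/9 + 37/90*2/9 + 26/81*1/9 = 127/810 = pi_s_1  (ok)
  127/810*1/9 + 1/9*1/9 + 37/90*1/9 + 26/81*1/9 = 1/9 = pi_s_2  (ok)
  127/810*4/9 + 1/9*5/9 + 37/90*1/3 + 26/81*4/9 = 37/90 = pi_s_3  (ok)
  127/810*1/3 + 1/9*2/9 + 37/90*1/3 + 26/81*1/3 = 26/81 = pi_s_4  (ok)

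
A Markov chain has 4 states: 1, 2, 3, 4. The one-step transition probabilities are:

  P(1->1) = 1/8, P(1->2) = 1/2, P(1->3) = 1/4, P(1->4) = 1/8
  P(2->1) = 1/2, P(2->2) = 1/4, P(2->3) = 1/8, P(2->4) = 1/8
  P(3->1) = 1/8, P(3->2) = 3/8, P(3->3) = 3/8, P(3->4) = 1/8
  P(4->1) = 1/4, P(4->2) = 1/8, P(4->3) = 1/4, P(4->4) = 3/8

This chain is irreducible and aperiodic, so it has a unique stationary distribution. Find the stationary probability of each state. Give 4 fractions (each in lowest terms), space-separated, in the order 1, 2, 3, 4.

Answer: 37/138 15/46 11/46 1/6

Derivation:
The stationary distribution satisfies pi = pi * P, i.e.:
  pi_1 = 1/8*pi_1 + 1/2*pi_2 + 1/8*pi_3 + 1/4*pi_4
  pi_2 = 1/2*pi_1 + 1/4*pi_2 + 3/8*pi_3 + 1/8*pi_4
  pi_3 = 1/4*pi_1 + 1/8*pi_2 + 3/8*pi_3 + 1/4*pi_4
  pi_4 = 1/8*pi_1 + 1/8*pi_2 + 1/8*pi_3 + 3/8*pi_4
with normalization: pi_1 + pi_2 + pi_3 + pi_4 = 1.

Using the first 3 balance equations plus normalization, the linear system A*pi = b is:
  [-7/8, 1/2, 1/8, 1/4] . pi = 0
  [1/2, -3/4, 3/8, 1/8] . pi = 0
  [1/4, 1/8, -5/8, 1/4] . pi = 0
  [1, 1, 1, 1] . pi = 1

Solving yields:
  pi_1 = 37/138
  pi_2 = 15/46
  pi_3 = 11/46
  pi_4 = 1/6

Verification (pi * P):
  37/138*1/8 + 15/46*1/2 + 11/46*1/8 + 1/6*1/4 = 37/138 = pi_1  (ok)
  37/138*1/2 + 15/46*1/4 + 11/46*3/8 + 1/6*1/8 = 15/46 = pi_2  (ok)
  37/138*1/4 + 15/46*1/8 + 11/46*3/8 + 1/6*1/4 = 11/46 = pi_3  (ok)
  37/138*1/8 + 15/46*1/8 + 11/46*1/8 + 1/6*3/8 = 1/6 = pi_4  (ok)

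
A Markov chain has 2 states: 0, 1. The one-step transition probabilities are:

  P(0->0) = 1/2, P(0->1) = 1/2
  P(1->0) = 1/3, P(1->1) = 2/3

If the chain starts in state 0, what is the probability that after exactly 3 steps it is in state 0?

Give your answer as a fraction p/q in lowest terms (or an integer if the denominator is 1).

Computing P^3 by repeated multiplication:
P^1 =
  0: [1/2, 1/2]
  1: [1/3, 2/3]
P^2 =
  0: [5/12, 7/12]
  1: [7/18, 11/18]
P^3 =
  0: [29/72, 43/72]
  1: [43/108, 65/108]

(P^3)[0 -> 0] = 29/72

Answer: 29/72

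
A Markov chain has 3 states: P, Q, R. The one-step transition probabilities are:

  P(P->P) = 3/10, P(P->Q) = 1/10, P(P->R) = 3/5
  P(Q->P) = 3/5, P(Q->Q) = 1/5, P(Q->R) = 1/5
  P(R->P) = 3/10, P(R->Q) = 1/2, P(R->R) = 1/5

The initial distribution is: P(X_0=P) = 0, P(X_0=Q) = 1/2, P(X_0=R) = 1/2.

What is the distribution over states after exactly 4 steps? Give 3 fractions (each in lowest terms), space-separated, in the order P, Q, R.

Propagating the distribution step by step (d_{t+1} = d_t * P):
d_0 = (P=0, Q=1/2, R=1/2)
  d_1[P] = 0*3/10 + 1/2*3/5 + 1/2*3/10 = 9/20
  d_1[Q] = 0*1/10 + 1/2*1/5 + 1/2*1/2 = 7/20
  d_1[R] = 0*3/5 + 1/2*1/5 + 1/2*1/5 = 1/5
d_1 = (P=9/20, Q=7/20, R=1/5)
  d_2[P] = 9/20*3/10 + 7/20*3/5 + 1/5*3/10 = 81/200
  d_2[Q] = 9/20*1/10 + 7/20*1/5 + 1/5*1/2 = 43/200
  d_2[R] = 9/20*3/5 + 7/20*1/5 + 1/5*1/5 = 19/50
d_2 = (P=81/200, Q=43/200, R=19/50)
  d_3[P] = 81/200*3/10 + 43/200*3/5 + 19/50*3/10 = 729/2000
  d_3[Q] = 81/200*1/10 + 43/200*1/5 + 19/50*1/2 = 547/2000
  d_3[R] = 81/200*3/5 + 43/200*1/5 + 19/50*1/5 = 181/500
d_3 = (P=729/2000, Q=547/2000, R=181/500)
  d_4[P] = 729/2000*3/10 + 547/2000*3/5 + 181/500*3/10 = 7641/20000
  d_4[Q] = 729/2000*1/10 + 547/2000*1/5 + 181/500*1/2 = 5443/20000
  d_4[R] = 729/2000*3/5 + 547/2000*1/5 + 181/500*1/5 = 1729/5000
d_4 = (P=7641/20000, Q=5443/20000, R=1729/5000)

Answer: 7641/20000 5443/20000 1729/5000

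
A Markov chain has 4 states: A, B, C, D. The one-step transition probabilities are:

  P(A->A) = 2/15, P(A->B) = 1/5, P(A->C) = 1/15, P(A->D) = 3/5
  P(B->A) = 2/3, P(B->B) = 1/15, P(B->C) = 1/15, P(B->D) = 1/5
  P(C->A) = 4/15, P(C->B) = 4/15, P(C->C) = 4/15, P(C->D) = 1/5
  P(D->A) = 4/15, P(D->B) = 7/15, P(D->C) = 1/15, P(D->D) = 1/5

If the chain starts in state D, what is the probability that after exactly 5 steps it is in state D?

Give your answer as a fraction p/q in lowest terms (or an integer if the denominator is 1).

Computing P^5 by repeated multiplication:
P^1 =
  A: [2/15, 1/5, 1/15, 3/5]
  B: [2/3, 1/15, 1/15, 1/5]
  C: [4/15, 4/15, 4/15, 1/5]
  D: [4/15, 7/15, 1/15, 1/5]
P^2 =
  A: [74/225, 76/225, 2/25, 19/75]
  B: [46/225, 56/225, 2/25, 7/15]
  C: [76/225, 53/225, 3/25, 23/75]
  D: [94/225, 44/225, 2/25, 23/75]
P^3 =
  A: [1208/3375, 769/3375, 31/375, 373/1125]
  B: [1144/3375, 1001/3375, 31/375, 317/1125]
  C: [1066/3375, 872/3375, 34/375, 377/1125]
  D: [976/3375, 881/3375, 31/375, 413/1125]
P^4 =
  A: [15698/50625, 13342/50625, 52/625, 5791/16875]
  B: [17218/50625, 12206/50625, 52/625, 5663/16875]
  C: [664/2025, 13211/50625, 53/625, 5507/16875]
  D: [16834/50625, 13598/50625, 52/625, 5327/16875]
P^5 =
  A: [251156/759375, 39779/151875, 781/9375, 82021/253125]
  B: [9652/30375, 199631/759375, 781/9375, 85061/253125]
  C: [248566/759375, 39166/151875, 784/9375, 3353/10125]
  D: [50084/151875, 38563/151875, 781/9375, 84293/253125]

(P^5)[D -> D] = 84293/253125

Answer: 84293/253125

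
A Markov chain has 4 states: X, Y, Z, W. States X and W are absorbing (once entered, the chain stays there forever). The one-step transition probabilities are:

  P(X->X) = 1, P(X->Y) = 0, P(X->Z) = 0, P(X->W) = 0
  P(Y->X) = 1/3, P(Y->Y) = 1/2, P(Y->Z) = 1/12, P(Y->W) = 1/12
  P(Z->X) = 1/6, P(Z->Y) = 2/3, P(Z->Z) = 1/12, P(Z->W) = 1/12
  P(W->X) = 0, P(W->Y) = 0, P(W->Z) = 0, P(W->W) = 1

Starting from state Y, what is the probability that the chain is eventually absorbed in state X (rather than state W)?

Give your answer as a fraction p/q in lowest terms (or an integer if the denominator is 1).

Answer: 23/29

Derivation:
Let a_i = P(absorbed in X | start in state i).
Boundary conditions: a_X = 1, a_W = 0.
For each transient state i, a_i = sum_j P(i->j) * a_j:
  a_Y = 1/3*a_X + 1/2*a_Y + 1/12*a_Z + 1/12*a_W
  a_Z = 1/6*a_X + 2/3*a_Y + 1/12*a_Z + 1/12*a_W

Substituting a_X = 1 and a_W = 0, rearrange to (I - Q) a = r where r[i] = P(i -> X):
  [1/2, -1/12] . (a_Y, a_Z) = 1/3
  [-2/3, 11/12] . (a_Y, a_Z) = 1/6

Solving yields:
  a_Y = 23/29
  a_Z = 22/29

Starting state is Y, so the absorption probability is a_Y = 23/29.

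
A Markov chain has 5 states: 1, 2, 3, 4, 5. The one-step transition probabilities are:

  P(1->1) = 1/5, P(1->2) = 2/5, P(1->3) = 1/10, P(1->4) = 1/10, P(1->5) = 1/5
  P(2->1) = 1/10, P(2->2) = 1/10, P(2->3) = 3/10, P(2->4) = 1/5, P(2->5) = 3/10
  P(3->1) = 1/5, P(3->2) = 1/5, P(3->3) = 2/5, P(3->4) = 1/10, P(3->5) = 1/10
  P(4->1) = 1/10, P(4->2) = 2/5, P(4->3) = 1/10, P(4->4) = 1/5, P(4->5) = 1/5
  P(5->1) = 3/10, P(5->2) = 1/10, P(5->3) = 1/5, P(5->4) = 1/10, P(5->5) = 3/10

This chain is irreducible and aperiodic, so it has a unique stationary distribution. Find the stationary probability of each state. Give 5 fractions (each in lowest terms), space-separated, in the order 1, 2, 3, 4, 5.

The stationary distribution satisfies pi = pi * P, i.e.:
  pi_1 = 1/5*pi_1 + 1/10*pi_2 + 1/5*pi_3 + 1/10*pi_4 + 3/10*pi_5
  pi_2 = 2/5*pi_1 + 1/10*pi_2 + 1/5*pi_3 + 2/5*pi_4 + 1/10*pi_5
  pi_3 = 1/10*pi_1 + 3/10*pi_2 + 2/5*pi_3 + 1/10*pi_4 + 1/5*pi_5
  pi_4 = 1/10*pi_1 + 1/5*pi_2 + 1/10*pi_3 + 1/5*pi_4 + 1/10*pi_5
  pi_5 = 1/5*pi_1 + 3/10*pi_2 + 1/10*pi_3 + 1/5*pi_4 + 3/10*pi_5
with normalization: pi_1 + pi_2 + pi_3 + pi_4 + pi_5 = 1.

Using the first 4 balance equations plus normalization, the linear system A*pi = b is:
  [-4/5, 1/10, 1/5, 1/10, 3/10] . pi = 0
  [2/5, -9/10, 1/5, 2/5, 1/10] . pi = 0
  [1/10, 3/10, -3/5, 1/10, 1/5] . pi = 0
  [1/10, 1/5, 1/10, -4/5, 1/10] . pi = 0
  [1, 1, 1, 1, 1] . pi = 1

Solving yields:
  pi_1 = 11/59
  pi_2 = 13/59
  pi_3 = 14/59
  pi_4 = 8/59
  pi_5 = 13/59

Verification (pi * P):
  11/59*1/5 + 13/59*1/10 + 14/59*1/5 + 8/59*1/10 + 13/59*3/10 = 11/59 = pi_1  (ok)
  11/59*2/5 + 13/59*1/10 + 14/59*1/5 + 8/59*2/5 + 13/59*1/10 = 13/59 = pi_2  (ok)
  11/59*1/10 + 13/59*3/10 + 14/59*2/5 + 8/59*1/10 + 13/59*1/5 = 14/59 = pi_3  (ok)
  11/59*1/10 + 13/59*1/5 + 14/59*1/10 + 8/59*1/5 + 13/59*1/10 = 8/59 = pi_4  (ok)
  11/59*1/5 + 13/59*3/10 + 14/59*1/10 + 8/59*1/5 + 13/59*3/10 = 13/59 = pi_5  (ok)

Answer: 11/59 13/59 14/59 8/59 13/59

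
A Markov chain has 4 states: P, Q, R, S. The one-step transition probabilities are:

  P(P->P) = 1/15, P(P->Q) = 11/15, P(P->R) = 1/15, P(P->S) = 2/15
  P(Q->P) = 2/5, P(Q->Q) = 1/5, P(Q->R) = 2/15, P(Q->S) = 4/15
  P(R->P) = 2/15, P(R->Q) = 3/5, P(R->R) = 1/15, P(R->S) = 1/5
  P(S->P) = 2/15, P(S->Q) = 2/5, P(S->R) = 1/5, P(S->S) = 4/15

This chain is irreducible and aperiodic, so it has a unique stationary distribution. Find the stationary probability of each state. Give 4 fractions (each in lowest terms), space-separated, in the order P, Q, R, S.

Answer: 531/2314 967/2314 289/2314 527/2314

Derivation:
The stationary distribution satisfies pi = pi * P, i.e.:
  pi_P = 1/15*pi_P + 2/5*pi_Q + 2/15*pi_R + 2/15*pi_S
  pi_Q = 11/15*pi_P + 1/5*pi_Q + 3/5*pi_R + 2/5*pi_S
  pi_R = 1/15*pi_P + 2/15*pi_Q + 1/15*pi_R + 1/5*pi_S
  pi_S = 2/15*pi_P + 4/15*pi_Q + 1/5*pi_R + 4/15*pi_S
with normalization: pi_P + pi_Q + pi_R + pi_S = 1.

Using the first 3 balance equations plus normalization, the linear system A*pi = b is:
  [-14/15, 2/5, 2/15, 2/15] . pi = 0
  [11/15, -4/5, 3/5, 2/5] . pi = 0
  [1/15, 2/15, -14/15, 1/5] . pi = 0
  [1, 1, 1, 1] . pi = 1

Solving yields:
  pi_P = 531/2314
  pi_Q = 967/2314
  pi_R = 289/2314
  pi_S = 527/2314

Verification (pi * P):
  531/2314*1/15 + 967/2314*2/5 + 289/2314*2/15 + 527/2314*2/15 = 531/2314 = pi_P  (ok)
  531/2314*11/15 + 967/2314*1/5 + 289/2314*3/5 + 527/2314*2/5 = 967/2314 = pi_Q  (ok)
  531/2314*1/15 + 967/2314*2/15 + 289/2314*1/15 + 527/2314*1/5 = 289/2314 = pi_R  (ok)
  531/2314*2/15 + 967/2314*4/15 + 289/2314*1/5 + 527/2314*4/15 = 527/2314 = pi_S  (ok)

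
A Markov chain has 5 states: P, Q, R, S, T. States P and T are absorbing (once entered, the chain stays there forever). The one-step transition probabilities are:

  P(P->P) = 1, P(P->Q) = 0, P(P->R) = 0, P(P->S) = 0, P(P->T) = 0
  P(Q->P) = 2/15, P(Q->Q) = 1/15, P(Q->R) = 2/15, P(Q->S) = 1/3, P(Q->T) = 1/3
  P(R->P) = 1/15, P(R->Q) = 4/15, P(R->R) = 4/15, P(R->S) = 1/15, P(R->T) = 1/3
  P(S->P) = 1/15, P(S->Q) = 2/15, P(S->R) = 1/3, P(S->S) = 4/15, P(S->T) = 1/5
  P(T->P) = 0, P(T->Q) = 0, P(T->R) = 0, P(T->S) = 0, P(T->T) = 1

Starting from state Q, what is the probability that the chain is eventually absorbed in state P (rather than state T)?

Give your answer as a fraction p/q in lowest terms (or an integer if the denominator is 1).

Let a_i = P(absorbed in P | start in state i).
Boundary conditions: a_P = 1, a_T = 0.
For each transient state i, a_i = sum_j P(i->j) * a_j:
  a_Q = 2/15*a_P + 1/15*a_Q + 2/15*a_R + 1/3*a_S + 1/3*a_T
  a_R = 1/15*a_P + 4/15*a_Q + 4/15*a_R + 1/15*a_S + 1/3*a_T
  a_S = 1/15*a_P + 2/15*a_Q + 1/3*a_R + 4/15*a_S + 1/5*a_T

Substituting a_P = 1 and a_T = 0, rearrange to (I - Q) a = r where r[i] = P(i -> P):
  [14/15, -2/15, -1/3] . (a_Q, a_R, a_S) = 2/15
  [-4/15, 11/15, -1/15] . (a_Q, a_R, a_S) = 1/15
  [-2/15, -1/3, 11/15] . (a_Q, a_R, a_S) = 1/15

Solving yields:
  a_Q = 168/661
  a_R = 135/661
  a_S = 152/661

Starting state is Q, so the absorption probability is a_Q = 168/661.

Answer: 168/661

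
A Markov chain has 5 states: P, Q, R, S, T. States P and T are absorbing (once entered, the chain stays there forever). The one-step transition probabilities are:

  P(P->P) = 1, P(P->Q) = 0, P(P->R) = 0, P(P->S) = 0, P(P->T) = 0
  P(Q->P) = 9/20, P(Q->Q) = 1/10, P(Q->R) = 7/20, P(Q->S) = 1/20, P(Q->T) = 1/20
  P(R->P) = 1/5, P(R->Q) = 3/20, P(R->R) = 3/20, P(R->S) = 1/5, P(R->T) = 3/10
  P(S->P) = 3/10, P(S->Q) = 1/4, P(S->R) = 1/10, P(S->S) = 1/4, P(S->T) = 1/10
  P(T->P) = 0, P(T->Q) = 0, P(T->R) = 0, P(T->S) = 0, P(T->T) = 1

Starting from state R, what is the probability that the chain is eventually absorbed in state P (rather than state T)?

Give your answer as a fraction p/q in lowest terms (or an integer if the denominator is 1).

Answer: 419/780

Derivation:
Let a_i = P(absorbed in P | start in state i).
Boundary conditions: a_P = 1, a_T = 0.
For each transient state i, a_i = sum_j P(i->j) * a_j:
  a_Q = 9/20*a_P + 1/10*a_Q + 7/20*a_R + 1/20*a_S + 1/20*a_T
  a_R = 1/5*a_P + 3/20*a_Q + 3/20*a_R + 1/5*a_S + 3/10*a_T
  a_S = 3/10*a_P + 1/4*a_Q + 1/10*a_R + 1/4*a_S + 1/10*a_T

Substituting a_P = 1 and a_T = 0, rearrange to (I - Q) a = r where r[i] = P(i -> P):
  [9/10, -7/20, -1/20] . (a_Q, a_R, a_S) = 9/20
  [-3/20, 17/20, -1/5] . (a_Q, a_R, a_S) = 1/5
  [-1/4, -1/10, 3/4] . (a_Q, a_R, a_S) = 3/10

Solving yields:
  a_Q = 2921/3900
  a_R = 419/780
  a_S = 2813/3900

Starting state is R, so the absorption probability is a_R = 419/780.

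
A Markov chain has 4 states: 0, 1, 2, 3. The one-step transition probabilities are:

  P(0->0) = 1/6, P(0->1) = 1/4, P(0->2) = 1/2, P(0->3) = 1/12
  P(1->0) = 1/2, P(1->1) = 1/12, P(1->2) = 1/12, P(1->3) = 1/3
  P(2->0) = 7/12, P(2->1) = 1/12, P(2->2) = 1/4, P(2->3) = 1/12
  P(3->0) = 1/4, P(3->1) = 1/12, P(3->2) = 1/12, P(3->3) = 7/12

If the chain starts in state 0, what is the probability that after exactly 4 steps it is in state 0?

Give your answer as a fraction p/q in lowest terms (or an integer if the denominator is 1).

Answer: 7657/20736

Derivation:
Computing P^4 by repeated multiplication:
P^1 =
  0: [1/6, 1/4, 1/2, 1/12]
  1: [1/2, 1/12, 1/12, 1/3]
  2: [7/12, 1/12, 1/4, 1/12]
  3: [1/4, 1/12, 1/12, 7/12]
P^2 =
  0: [67/144, 1/9, 17/72, 3/16]
  1: [37/144, 1/6, 11/36, 13/48]
  2: [11/36, 13/72, 53/144, 7/48]
  3: [5/18, 1/8, 29/144, 19/48]
P^3 =
  0: [61/192, 139/864, 547/1728, 59/288]
  1: [643/1728, 109/864, 139/576, 25/96]
  2: [113/288, 29/216, 235/864, 29/144]
  3: [281/864, 7/54, 67/288, 5/16]
P^4 =
  0: [7657/20736, 157/1152, 5567/20736, 781/3456]
  1: [6863/20736, 1507/10368, 5777/20736, 847/3456]
  2: [3541/10368, 257/1728, 3029/10368, 47/216]
  3: [3451/10368, 713/5184, 2671/10368, 235/864]

(P^4)[0 -> 0] = 7657/20736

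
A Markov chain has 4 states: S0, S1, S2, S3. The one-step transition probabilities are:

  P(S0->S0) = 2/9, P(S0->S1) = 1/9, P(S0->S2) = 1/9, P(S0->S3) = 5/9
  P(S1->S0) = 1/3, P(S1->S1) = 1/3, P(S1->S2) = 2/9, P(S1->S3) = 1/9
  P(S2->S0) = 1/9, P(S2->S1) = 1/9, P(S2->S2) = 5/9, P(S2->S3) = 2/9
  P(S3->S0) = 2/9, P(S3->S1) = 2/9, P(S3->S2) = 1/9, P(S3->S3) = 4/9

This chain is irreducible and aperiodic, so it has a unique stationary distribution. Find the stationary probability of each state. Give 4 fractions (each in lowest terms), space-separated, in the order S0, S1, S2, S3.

Answer: 81/373 72/373 89/373 131/373

Derivation:
The stationary distribution satisfies pi = pi * P, i.e.:
  pi_S0 = 2/9*pi_S0 + 1/3*pi_S1 + 1/9*pi_S2 + 2/9*pi_S3
  pi_S1 = 1/9*pi_S0 + 1/3*pi_S1 + 1/9*pi_S2 + 2/9*pi_S3
  pi_S2 = 1/9*pi_S0 + 2/9*pi_S1 + 5/9*pi_S2 + 1/9*pi_S3
  pi_S3 = 5/9*pi_S0 + 1/9*pi_S1 + 2/9*pi_S2 + 4/9*pi_S3
with normalization: pi_S0 + pi_S1 + pi_S2 + pi_S3 = 1.

Using the first 3 balance equations plus normalization, the linear system A*pi = b is:
  [-7/9, 1/3, 1/9, 2/9] . pi = 0
  [1/9, -2/3, 1/9, 2/9] . pi = 0
  [1/9, 2/9, -4/9, 1/9] . pi = 0
  [1, 1, 1, 1] . pi = 1

Solving yields:
  pi_S0 = 81/373
  pi_S1 = 72/373
  pi_S2 = 89/373
  pi_S3 = 131/373

Verification (pi * P):
  81/373*2/9 + 72/373*1/3 + 89/373*1/9 + 131/373*2/9 = 81/373 = pi_S0  (ok)
  81/373*1/9 + 72/373*1/3 + 89/373*1/9 + 131/373*2/9 = 72/373 = pi_S1  (ok)
  81/373*1/9 + 72/373*2/9 + 89/373*5/9 + 131/373*1/9 = 89/373 = pi_S2  (ok)
  81/373*5/9 + 72/373*1/9 + 89/373*2/9 + 131/373*4/9 = 131/373 = pi_S3  (ok)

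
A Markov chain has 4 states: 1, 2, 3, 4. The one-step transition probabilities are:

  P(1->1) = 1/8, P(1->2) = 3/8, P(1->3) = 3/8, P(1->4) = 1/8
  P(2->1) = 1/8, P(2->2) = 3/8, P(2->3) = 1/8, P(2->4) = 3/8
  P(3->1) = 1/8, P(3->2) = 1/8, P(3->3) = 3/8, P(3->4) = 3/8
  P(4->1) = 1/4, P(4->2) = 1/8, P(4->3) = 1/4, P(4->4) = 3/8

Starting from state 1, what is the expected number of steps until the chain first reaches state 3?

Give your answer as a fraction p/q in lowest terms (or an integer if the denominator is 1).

Let h_i = expected steps to first reach 3 from state i.
Boundary: h_3 = 0.
First-step equations for the other states:
  h_1 = 1 + 1/8*h_1 + 3/8*h_2 + 3/8*h_3 + 1/8*h_4
  h_2 = 1 + 1/8*h_1 + 3/8*h_2 + 1/8*h_3 + 3/8*h_4
  h_4 = 1 + 1/4*h_1 + 1/8*h_2 + 1/4*h_3 + 3/8*h_4

Substituting h_3 = 0 and rearranging gives the linear system (I - Q) h = 1:
  [7/8, -3/8, -1/8] . (h_1, h_2, h_4) = 1
  [-1/8, 5/8, -3/8] . (h_1, h_2, h_4) = 1
  [-1/4, -1/8, 5/8] . (h_1, h_2, h_4) = 1

Solving yields:
  h_1 = 208/55
  h_2 = 24/5
  h_4 = 224/55

Starting state is 1, so the expected hitting time is h_1 = 208/55.

Answer: 208/55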